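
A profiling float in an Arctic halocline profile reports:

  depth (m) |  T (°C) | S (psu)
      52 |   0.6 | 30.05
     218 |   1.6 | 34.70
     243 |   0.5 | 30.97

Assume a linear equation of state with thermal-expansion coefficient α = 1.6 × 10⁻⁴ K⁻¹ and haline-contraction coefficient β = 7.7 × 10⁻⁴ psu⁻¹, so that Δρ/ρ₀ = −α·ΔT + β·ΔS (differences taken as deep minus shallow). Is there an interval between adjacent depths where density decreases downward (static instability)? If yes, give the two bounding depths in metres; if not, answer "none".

Evaluate Δρ/ρ₀ = −αΔT + βΔS across each adjacent pair:
  52–218 m: −αΔT+βΔS = −(1.6 × 10⁻⁴)(+1.0)+(7.7 × 10⁻⁴)(+4.65) = 3.4 × 10⁻³ → stable
  218–243 m: −αΔT+βΔS = −(1.6 × 10⁻⁴)(-1.1)+(7.7 × 10⁻⁴)(-3.73) = -2.7 × 10⁻³ → UNSTABLE
The 218–243 m interval has Δρ < 0: lighter water underlies denser water.

218–243 m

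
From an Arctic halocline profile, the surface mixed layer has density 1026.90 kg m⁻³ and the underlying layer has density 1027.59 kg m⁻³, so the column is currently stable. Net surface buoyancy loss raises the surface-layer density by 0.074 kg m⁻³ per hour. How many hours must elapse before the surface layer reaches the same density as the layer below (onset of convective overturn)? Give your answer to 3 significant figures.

9.32 hours

Density deficit of the surface layer: 1027.59 − 1026.90 = 0.69 kg m⁻³.
Required change = 0.69 / 0.074 = 9.32 hours.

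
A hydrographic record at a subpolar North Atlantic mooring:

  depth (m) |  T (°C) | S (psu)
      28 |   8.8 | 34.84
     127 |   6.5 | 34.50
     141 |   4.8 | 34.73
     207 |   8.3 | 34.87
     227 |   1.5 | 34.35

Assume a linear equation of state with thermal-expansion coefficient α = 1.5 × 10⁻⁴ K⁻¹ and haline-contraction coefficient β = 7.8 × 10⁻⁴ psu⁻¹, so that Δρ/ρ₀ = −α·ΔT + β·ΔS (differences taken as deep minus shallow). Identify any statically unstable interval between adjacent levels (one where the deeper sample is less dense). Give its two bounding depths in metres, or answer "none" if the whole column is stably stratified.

Evaluate Δρ/ρ₀ = −αΔT + βΔS across each adjacent pair:
  28–127 m: −αΔT+βΔS = −(1.5 × 10⁻⁴)(-2.3)+(7.8 × 10⁻⁴)(-0.34) = 8.0 × 10⁻⁵ → stable
  127–141 m: −αΔT+βΔS = −(1.5 × 10⁻⁴)(-1.7)+(7.8 × 10⁻⁴)(+0.23) = 4.3 × 10⁻⁴ → stable
  141–207 m: −αΔT+βΔS = −(1.5 × 10⁻⁴)(+3.5)+(7.8 × 10⁻⁴)(+0.14) = -4.2 × 10⁻⁴ → UNSTABLE
  207–227 m: −αΔT+βΔS = −(1.5 × 10⁻⁴)(-6.8)+(7.8 × 10⁻⁴)(-0.52) = 6.1 × 10⁻⁴ → stable
The 141–207 m interval has Δρ < 0: lighter water underlies denser water.

141–207 m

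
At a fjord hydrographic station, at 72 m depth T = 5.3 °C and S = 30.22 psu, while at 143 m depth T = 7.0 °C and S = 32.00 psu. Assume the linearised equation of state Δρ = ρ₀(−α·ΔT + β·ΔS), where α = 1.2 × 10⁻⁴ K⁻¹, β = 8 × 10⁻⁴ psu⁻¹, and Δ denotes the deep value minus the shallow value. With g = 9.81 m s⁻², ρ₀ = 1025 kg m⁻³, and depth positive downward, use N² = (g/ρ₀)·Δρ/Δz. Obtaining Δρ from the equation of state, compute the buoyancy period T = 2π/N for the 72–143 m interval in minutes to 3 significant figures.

8.07 min

ΔT = +1.7 K, ΔS = +1.78 psu (deep − shallow).
Δρ/ρ₀ = −αΔT + βΔS = -2.04 × 10⁻⁴ + 1.424 × 10⁻³ = 1.22 × 10⁻³, so Δρ ≈ 1.251 kg m⁻³.
N² = (g/ρ₀)·Δρ/Δz = g·(Δρ/ρ₀)/Δz = 9.81 × 1.22 × 10⁻³ / 71 = 1.6857 × 10⁻⁴ s⁻².
N = √(1.6857 × 10⁻⁴) = 0.012983 rad s⁻¹ → T = 2π/N = 483.95 s = 8.0658 min ≈ 8.07 min.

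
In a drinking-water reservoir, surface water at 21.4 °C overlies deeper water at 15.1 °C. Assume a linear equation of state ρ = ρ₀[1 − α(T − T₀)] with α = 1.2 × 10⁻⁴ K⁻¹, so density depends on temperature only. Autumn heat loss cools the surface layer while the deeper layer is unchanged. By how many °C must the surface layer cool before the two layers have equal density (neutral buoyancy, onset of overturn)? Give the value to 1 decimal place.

With temperature the only control, equal density requires T_surf′ = T_deep.
T_surf′ = 15.1 °C.
Cooling required: 21.4 − 15.1 = 6.3 °C.

6.3 °C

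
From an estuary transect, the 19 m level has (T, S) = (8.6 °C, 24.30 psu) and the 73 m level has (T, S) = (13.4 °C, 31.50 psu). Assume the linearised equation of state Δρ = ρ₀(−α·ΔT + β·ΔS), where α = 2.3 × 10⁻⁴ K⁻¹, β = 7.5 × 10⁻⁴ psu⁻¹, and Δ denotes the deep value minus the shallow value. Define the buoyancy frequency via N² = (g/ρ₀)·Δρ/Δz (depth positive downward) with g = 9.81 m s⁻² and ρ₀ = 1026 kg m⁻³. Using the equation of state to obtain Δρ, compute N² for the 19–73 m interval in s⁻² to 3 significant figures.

7.80 × 10⁻⁴ s⁻²

ΔT = +4.8 K, ΔS = +7.20 psu (deep − shallow).
Δρ/ρ₀ = −αΔT + βΔS = -1.104 × 10⁻³ + 5.40 × 10⁻³ = 4.296 × 10⁻³, so Δρ ≈ 4.408 kg m⁻³.
N² = (g/ρ₀)·Δρ/Δz = g·(Δρ/ρ₀)/Δz = 9.81 × 4.296 × 10⁻³ / 54 = 7.8044 × 10⁻⁴ s⁻² ≈ 7.80 × 10⁻⁴ s⁻².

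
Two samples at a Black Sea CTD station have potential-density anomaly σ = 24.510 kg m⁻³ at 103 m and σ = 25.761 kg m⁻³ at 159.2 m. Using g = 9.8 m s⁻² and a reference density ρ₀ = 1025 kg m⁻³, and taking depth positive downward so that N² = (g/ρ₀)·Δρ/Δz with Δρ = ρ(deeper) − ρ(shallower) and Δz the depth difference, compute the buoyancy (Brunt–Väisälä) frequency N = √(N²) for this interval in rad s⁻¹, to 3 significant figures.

Δρ = 1025.761 − 1024.510 = 1.251 kg m⁻³ over Δz = 159.2 − 103 = 56.2 m.
N² = (9.8/1025) × (1.251/56.2) = 2.1283 × 10⁻⁴ s⁻².
N = √(2.1283 × 10⁻⁴) = 0.014589 rad s⁻¹ ≈ 0.0146 rad s⁻¹.

0.0146 rad s⁻¹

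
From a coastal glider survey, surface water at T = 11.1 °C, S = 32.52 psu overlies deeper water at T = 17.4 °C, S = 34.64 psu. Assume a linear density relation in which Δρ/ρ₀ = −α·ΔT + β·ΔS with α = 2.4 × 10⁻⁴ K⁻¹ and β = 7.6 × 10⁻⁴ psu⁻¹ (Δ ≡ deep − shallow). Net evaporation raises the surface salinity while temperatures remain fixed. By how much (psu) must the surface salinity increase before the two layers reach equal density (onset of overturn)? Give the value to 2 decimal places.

0.13 psu

Neutral buoyancy requires −α(T_deep − T_surf) + β(S_deep − S_surf′) = 0.
S_surf′ = S_deep − (α/β)·ΔT = 34.64 − (2.4 × 10⁻⁴/7.6 × 10⁻⁴)·(+6.3) = 32.6505 psu.
Increase required: 32.6505 − 32.52 = 0.1305 psu.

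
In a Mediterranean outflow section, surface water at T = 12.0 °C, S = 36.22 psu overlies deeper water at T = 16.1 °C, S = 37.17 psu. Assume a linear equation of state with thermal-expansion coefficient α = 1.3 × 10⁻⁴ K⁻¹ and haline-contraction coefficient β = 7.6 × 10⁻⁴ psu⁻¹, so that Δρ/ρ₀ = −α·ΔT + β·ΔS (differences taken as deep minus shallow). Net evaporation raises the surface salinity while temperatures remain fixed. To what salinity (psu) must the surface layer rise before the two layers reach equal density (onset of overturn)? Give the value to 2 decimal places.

Neutral buoyancy requires −α(T_deep − T_surf) + β(S_deep − S_surf′) = 0.
S_surf′ = S_deep − (α/β)·ΔT = 37.17 − (1.3 × 10⁻⁴/7.6 × 10⁻⁴)·(+4.1) = 36.4687 psu.
Increase required: 36.4687 − 36.22 = 0.2487 psu.

36.47 psu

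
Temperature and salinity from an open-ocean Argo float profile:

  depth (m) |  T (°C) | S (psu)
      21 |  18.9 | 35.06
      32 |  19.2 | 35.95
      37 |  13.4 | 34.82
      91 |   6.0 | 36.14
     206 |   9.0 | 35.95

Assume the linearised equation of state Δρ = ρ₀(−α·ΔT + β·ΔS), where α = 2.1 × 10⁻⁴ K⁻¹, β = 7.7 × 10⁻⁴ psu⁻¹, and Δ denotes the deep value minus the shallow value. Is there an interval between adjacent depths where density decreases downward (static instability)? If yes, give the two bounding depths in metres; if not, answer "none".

91–206 m

Evaluate Δρ/ρ₀ = −αΔT + βΔS across each adjacent pair:
  21–32 m: −αΔT+βΔS = −(2.1 × 10⁻⁴)(+0.3)+(7.7 × 10⁻⁴)(+0.89) = 6.2 × 10⁻⁴ → stable
  32–37 m: −αΔT+βΔS = −(2.1 × 10⁻⁴)(-5.8)+(7.7 × 10⁻⁴)(-1.13) = 3.5 × 10⁻⁴ → stable
  37–91 m: −αΔT+βΔS = −(2.1 × 10⁻⁴)(-7.4)+(7.7 × 10⁻⁴)(+1.32) = 2.6 × 10⁻³ → stable
  91–206 m: −αΔT+βΔS = −(2.1 × 10⁻⁴)(+3.0)+(7.7 × 10⁻⁴)(-0.19) = -7.8 × 10⁻⁴ → UNSTABLE
The 91–206 m interval has Δρ < 0: lighter water underlies denser water.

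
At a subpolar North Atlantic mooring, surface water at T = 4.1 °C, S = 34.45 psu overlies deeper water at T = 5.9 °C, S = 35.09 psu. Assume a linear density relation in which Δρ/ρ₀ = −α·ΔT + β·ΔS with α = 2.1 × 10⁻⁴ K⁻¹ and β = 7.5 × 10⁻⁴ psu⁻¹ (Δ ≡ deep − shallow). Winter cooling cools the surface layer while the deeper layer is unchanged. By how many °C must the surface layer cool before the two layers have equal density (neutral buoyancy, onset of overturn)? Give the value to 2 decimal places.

Neutral buoyancy requires Δρ = 0, i.e. −α(T_deep − T_surf′) + β(S_deep − S_surf) = 0.
T_surf′ = T_deep − (β/α)·ΔS = 5.9 − (7.5 × 10⁻⁴/2.1 × 10⁻⁴)·(+0.64) = 3.6143 °C.
Cooling required: 4.1 − (3.6143) = 0.4857 °C.

0.49 °C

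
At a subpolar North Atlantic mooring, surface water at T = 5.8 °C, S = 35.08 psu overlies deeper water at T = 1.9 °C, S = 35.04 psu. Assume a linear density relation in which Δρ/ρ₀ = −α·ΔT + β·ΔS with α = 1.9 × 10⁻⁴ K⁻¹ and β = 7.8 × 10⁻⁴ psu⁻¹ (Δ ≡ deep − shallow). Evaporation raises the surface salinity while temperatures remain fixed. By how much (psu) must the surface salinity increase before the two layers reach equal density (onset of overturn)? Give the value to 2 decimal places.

Neutral buoyancy requires −α(T_deep − T_surf) + β(S_deep − S_surf′) = 0.
S_surf′ = S_deep − (α/β)·ΔT = 35.04 − (1.9 × 10⁻⁴/7.8 × 10⁻⁴)·(-3.9) = 35.9900 psu.
Increase required: 35.9900 − 35.08 = 0.9100 psu.

0.91 psu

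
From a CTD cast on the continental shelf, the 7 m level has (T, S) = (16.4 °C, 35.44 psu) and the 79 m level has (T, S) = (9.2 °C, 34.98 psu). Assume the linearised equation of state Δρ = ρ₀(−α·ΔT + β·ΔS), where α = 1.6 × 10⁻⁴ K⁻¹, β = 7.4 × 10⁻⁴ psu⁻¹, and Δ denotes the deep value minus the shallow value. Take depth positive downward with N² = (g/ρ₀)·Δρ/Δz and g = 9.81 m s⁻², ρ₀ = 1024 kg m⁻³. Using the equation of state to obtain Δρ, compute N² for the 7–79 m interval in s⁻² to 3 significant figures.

1.11 × 10⁻⁴ s⁻²

ΔT = -7.2 K, ΔS = -0.46 psu (deep − shallow).
Δρ/ρ₀ = −αΔT + βΔS = 1.152 × 10⁻³ − 3.404 × 10⁻⁴ = 8.116 × 10⁻⁴, so Δρ ≈ 0.8311 kg m⁻³.
N² = (g/ρ₀)·Δρ/Δz = g·(Δρ/ρ₀)/Δz = 9.81 × 8.116 × 10⁻⁴ / 72 = 1.1058 × 10⁻⁴ s⁻² ≈ 1.11 × 10⁻⁴ s⁻².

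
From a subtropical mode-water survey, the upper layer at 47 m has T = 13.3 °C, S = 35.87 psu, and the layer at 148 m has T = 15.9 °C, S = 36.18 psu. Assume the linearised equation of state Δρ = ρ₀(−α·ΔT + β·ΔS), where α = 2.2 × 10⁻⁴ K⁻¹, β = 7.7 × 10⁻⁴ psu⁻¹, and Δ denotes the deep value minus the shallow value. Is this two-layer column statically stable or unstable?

ΔT = 15.9 − 13.3 = +2.6 K and ΔS = 36.18 − 35.87 = +0.31 psu (deep − shallow).
−αΔT = -5.72 × 10⁻⁴; βΔS = 2.387 × 10⁻⁴; sum Δρ/ρ₀ = -3.333 × 10⁻⁴.
Δρ/ρ₀ < 0, so Δρ < 0: deeper water is lighter → statically unstable; the column would overturn.

unstable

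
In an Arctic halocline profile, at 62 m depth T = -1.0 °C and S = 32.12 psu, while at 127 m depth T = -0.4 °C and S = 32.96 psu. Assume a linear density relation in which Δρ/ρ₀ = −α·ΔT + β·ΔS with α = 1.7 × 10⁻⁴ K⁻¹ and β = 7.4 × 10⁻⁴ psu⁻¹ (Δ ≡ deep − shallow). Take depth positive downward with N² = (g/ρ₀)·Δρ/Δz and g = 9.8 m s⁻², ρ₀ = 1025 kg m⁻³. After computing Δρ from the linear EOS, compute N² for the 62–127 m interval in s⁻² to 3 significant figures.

ΔT = +0.6 K, ΔS = +0.84 psu (deep − shallow).
Δρ/ρ₀ = −αΔT + βΔS = -1.02 × 10⁻⁴ + 6.216 × 10⁻⁴ = 5.196 × 10⁻⁴, so Δρ ≈ 0.5326 kg m⁻³.
N² = (g/ρ₀)·Δρ/Δz = g·(Δρ/ρ₀)/Δz = 9.8 × 5.196 × 10⁻⁴ / 65 = 7.8340 × 10⁻⁵ s⁻² ≈ 7.83 × 10⁻⁵ s⁻².

7.83 × 10⁻⁵ s⁻²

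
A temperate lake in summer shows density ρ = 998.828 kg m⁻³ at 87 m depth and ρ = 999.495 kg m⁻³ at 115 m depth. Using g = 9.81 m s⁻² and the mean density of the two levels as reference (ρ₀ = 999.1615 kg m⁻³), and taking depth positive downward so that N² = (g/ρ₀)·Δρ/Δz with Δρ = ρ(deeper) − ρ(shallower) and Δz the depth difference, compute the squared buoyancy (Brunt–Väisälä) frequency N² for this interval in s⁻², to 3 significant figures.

2.34 × 10⁻⁴ s⁻²

Δρ = 999.495 − 998.828 = 0.667 kg m⁻³ over Δz = 115 − 87 = 28 m.
N² = (9.81/999.1615) × (0.667/28) = 2.3388 × 10⁻⁴ s⁻² ≈ 2.34 × 10⁻⁴ s⁻².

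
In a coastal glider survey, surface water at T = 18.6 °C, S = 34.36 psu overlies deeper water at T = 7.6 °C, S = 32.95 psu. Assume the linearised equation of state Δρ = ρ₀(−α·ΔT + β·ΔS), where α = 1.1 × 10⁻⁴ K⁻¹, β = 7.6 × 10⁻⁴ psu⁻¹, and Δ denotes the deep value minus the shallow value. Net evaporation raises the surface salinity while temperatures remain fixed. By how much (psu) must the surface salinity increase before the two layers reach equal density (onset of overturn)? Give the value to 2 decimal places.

Neutral buoyancy requires −α(T_deep − T_surf) + β(S_deep − S_surf′) = 0.
S_surf′ = S_deep − (α/β)·ΔT = 32.95 − (1.1 × 10⁻⁴/7.6 × 10⁻⁴)·(-11.0) = 34.5421 psu.
Increase required: 34.5421 − 34.36 = 0.1821 psu.

0.18 psu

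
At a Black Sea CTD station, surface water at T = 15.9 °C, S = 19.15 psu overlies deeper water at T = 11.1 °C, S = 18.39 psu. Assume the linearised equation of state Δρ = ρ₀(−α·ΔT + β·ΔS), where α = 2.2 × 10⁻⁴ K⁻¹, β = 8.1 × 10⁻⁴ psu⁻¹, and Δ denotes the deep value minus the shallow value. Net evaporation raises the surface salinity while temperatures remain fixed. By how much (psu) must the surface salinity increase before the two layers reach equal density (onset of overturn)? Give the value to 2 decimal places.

0.54 psu

Neutral buoyancy requires −α(T_deep − T_surf) + β(S_deep − S_surf′) = 0.
S_surf′ = S_deep − (α/β)·ΔT = 18.39 − (2.2 × 10⁻⁴/8.1 × 10⁻⁴)·(-4.8) = 19.6937 psu.
Increase required: 19.6937 − 19.15 = 0.5437 psu.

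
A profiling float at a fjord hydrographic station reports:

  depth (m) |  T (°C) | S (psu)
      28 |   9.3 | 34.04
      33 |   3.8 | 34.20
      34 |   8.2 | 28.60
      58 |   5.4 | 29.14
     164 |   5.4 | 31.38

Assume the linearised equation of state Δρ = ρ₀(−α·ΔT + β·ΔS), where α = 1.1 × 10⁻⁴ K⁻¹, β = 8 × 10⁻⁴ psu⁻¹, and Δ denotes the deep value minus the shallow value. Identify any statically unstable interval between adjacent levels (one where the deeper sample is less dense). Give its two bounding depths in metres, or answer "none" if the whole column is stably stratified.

Evaluate Δρ/ρ₀ = −αΔT + βΔS across each adjacent pair:
  28–33 m: −αΔT+βΔS = −(1.1 × 10⁻⁴)(-5.5)+(8 × 10⁻⁴)(+0.16) = 7.3 × 10⁻⁴ → stable
  33–34 m: −αΔT+βΔS = −(1.1 × 10⁻⁴)(+4.4)+(8 × 10⁻⁴)(-5.60) = -5.0 × 10⁻³ → UNSTABLE
  34–58 m: −αΔT+βΔS = −(1.1 × 10⁻⁴)(-2.8)+(8 × 10⁻⁴)(+0.54) = 7.4 × 10⁻⁴ → stable
  58–164 m: −αΔT+βΔS = −(1.1 × 10⁻⁴)(+0.0)+(8 × 10⁻⁴)(+2.24) = 1.8 × 10⁻³ → stable
The 33–34 m interval has Δρ < 0: lighter water underlies denser water.

33–34 m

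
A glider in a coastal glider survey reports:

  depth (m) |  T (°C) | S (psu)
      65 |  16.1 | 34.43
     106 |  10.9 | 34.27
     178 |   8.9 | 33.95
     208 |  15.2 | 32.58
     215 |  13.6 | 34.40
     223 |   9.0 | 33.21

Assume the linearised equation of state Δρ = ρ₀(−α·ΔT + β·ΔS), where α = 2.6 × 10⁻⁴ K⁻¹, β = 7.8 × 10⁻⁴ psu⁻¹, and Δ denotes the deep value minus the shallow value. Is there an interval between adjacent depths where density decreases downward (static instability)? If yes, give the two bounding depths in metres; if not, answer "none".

178–208 m

Evaluate Δρ/ρ₀ = −αΔT + βΔS across each adjacent pair:
  65–106 m: −αΔT+βΔS = −(2.6 × 10⁻⁴)(-5.2)+(7.8 × 10⁻⁴)(-0.16) = 1.2 × 10⁻³ → stable
  106–178 m: −αΔT+βΔS = −(2.6 × 10⁻⁴)(-2.0)+(7.8 × 10⁻⁴)(-0.32) = 2.7 × 10⁻⁴ → stable
  178–208 m: −αΔT+βΔS = −(2.6 × 10⁻⁴)(+6.3)+(7.8 × 10⁻⁴)(-1.37) = -2.7 × 10⁻³ → UNSTABLE
  208–215 m: −αΔT+βΔS = −(2.6 × 10⁻⁴)(-1.6)+(7.8 × 10⁻⁴)(+1.82) = 1.8 × 10⁻³ → stable
  215–223 m: −αΔT+βΔS = −(2.6 × 10⁻⁴)(-4.6)+(7.8 × 10⁻⁴)(-1.19) = 2.7 × 10⁻⁴ → stable
The 178–208 m interval has Δρ < 0: lighter water underlies denser water.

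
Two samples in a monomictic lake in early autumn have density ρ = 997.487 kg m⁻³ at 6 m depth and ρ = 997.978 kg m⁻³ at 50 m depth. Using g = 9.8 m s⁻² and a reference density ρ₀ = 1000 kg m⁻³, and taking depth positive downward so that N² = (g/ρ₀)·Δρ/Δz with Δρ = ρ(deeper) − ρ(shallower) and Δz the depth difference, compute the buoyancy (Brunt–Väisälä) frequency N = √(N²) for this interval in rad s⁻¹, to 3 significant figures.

0.0105 rad s⁻¹

Δρ = 997.978 − 997.487 = 0.491 kg m⁻³ over Δz = 50 − 6 = 44 m.
N² = (9.8/1000) × (0.491/44) = 1.0936 × 10⁻⁴ s⁻².
N = √(1.0936 × 10⁻⁴) = 0.010458 rad s⁻¹ ≈ 0.0105 rad s⁻¹.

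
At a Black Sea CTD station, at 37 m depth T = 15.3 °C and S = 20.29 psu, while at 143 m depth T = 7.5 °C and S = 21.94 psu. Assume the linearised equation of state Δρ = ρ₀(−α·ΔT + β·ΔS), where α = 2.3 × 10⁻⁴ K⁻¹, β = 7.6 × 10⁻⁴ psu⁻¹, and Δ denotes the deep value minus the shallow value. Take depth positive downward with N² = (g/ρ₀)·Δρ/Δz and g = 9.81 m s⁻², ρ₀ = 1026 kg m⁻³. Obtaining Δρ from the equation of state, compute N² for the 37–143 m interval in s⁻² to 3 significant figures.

2.82 × 10⁻⁴ s⁻²

ΔT = -7.8 K, ΔS = +1.65 psu (deep − shallow).
Δρ/ρ₀ = −αΔT + βΔS = 1.794 × 10⁻³ + 1.254 × 10⁻³ = 3.048 × 10⁻³, so Δρ ≈ 3.127 kg m⁻³.
N² = (g/ρ₀)·Δρ/Δz = g·(Δρ/ρ₀)/Δz = 9.81 × 3.048 × 10⁻³ / 106 = 2.8208 × 10⁻⁴ s⁻² ≈ 2.82 × 10⁻⁴ s⁻².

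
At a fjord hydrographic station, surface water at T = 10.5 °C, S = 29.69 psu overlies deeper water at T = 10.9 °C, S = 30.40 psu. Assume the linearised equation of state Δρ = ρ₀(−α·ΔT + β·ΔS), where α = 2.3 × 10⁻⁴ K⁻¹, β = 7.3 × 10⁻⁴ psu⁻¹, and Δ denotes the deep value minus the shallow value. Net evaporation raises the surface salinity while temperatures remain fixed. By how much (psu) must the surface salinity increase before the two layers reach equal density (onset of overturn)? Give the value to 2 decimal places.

Neutral buoyancy requires −α(T_deep − T_surf) + β(S_deep − S_surf′) = 0.
S_surf′ = S_deep − (α/β)·ΔT = 30.40 − (2.3 × 10⁻⁴/7.3 × 10⁻⁴)·(+0.4) = 30.2740 psu.
Increase required: 30.2740 − 29.69 = 0.5840 psu.

0.58 psu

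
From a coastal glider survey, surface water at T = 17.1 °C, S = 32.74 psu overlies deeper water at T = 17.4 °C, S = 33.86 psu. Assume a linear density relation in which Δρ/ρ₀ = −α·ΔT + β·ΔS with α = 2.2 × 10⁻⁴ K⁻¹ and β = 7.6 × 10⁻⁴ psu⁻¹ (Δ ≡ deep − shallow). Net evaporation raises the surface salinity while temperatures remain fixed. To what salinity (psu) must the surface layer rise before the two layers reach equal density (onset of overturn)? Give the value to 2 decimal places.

33.77 psu

Neutral buoyancy requires −α(T_deep − T_surf) + β(S_deep − S_surf′) = 0.
S_surf′ = S_deep − (α/β)·ΔT = 33.86 − (2.2 × 10⁻⁴/7.6 × 10⁻⁴)·(+0.3) = 33.7732 psu.
Increase required: 33.7732 − 32.74 = 1.0332 psu.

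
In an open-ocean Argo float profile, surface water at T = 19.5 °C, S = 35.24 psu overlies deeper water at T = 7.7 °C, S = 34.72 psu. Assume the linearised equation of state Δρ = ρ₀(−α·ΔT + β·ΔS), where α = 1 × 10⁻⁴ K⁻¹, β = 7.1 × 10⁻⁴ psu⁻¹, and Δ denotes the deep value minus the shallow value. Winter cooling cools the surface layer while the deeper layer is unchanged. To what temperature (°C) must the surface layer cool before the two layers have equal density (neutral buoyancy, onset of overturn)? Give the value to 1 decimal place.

Neutral buoyancy requires Δρ = 0, i.e. −α(T_deep − T_surf′) + β(S_deep − S_surf) = 0.
T_surf′ = T_deep − (β/α)·ΔS = 7.7 − (7.1 × 10⁻⁴/1 × 10⁻⁴)·(-0.52) = 11.392 °C.
Cooling required: 19.5 − (11.392) = 8.108 °C.

11.4 °C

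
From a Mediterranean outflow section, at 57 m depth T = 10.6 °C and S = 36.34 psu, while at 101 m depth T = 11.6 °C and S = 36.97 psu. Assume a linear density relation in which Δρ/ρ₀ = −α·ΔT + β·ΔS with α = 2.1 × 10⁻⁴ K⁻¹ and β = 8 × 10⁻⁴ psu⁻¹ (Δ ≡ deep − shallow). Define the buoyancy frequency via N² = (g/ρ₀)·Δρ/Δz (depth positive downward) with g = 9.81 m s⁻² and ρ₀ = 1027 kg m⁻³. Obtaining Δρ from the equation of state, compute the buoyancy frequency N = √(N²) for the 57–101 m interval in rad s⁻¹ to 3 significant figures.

ΔT = +1.0 K, ΔS = +0.63 psu (deep − shallow).
Δρ/ρ₀ = −αΔT + βΔS = -2.10 × 10⁻⁴ + 5.04 × 10⁻⁴ = 2.94 × 10⁻⁴, so Δρ ≈ 0.3019 kg m⁻³.
N² = (g/ρ₀)·Δρ/Δz = g·(Δρ/ρ₀)/Δz = 9.81 × 2.94 × 10⁻⁴ / 44 = 6.5549 × 10⁻⁵ s⁻².
N = √(6.5549 × 10⁻⁵) = 8.0962 × 10⁻³ rad s⁻¹ ≈ 8.10 × 10⁻³ rad s⁻¹.

8.10 × 10⁻³ rad s⁻¹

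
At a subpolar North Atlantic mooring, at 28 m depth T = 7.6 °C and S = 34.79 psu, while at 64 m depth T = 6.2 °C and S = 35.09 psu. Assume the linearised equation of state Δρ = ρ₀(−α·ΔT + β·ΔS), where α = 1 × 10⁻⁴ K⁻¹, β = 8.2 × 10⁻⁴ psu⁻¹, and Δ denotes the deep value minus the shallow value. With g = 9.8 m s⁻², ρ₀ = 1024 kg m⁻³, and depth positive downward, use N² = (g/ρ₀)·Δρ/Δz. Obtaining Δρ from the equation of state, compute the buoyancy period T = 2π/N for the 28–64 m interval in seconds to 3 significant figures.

613 s

ΔT = -1.4 K, ΔS = +0.30 psu (deep − shallow).
Δρ/ρ₀ = −αΔT + βΔS = 1.40 × 10⁻⁴ + 2.46 × 10⁻⁴ = 3.86 × 10⁻⁴, so Δρ ≈ 0.3953 kg m⁻³.
N² = (g/ρ₀)·Δρ/Δz = g·(Δρ/ρ₀)/Δz = 9.8 × 3.86 × 10⁻⁴ / 36 = 1.0508 × 10⁻⁴ s⁻².
N = √(1.0508 × 10⁻⁴) = 0.010251 rad s⁻¹ → T = 2π/N = 612.93 s ≈ 613 s.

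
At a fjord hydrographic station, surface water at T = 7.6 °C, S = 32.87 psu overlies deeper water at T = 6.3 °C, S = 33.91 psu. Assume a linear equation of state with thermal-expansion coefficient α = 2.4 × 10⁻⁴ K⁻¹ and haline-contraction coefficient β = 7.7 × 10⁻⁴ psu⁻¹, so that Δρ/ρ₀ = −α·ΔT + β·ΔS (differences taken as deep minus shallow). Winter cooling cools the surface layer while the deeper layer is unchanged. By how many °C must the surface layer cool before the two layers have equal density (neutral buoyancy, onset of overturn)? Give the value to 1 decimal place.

Neutral buoyancy requires Δρ = 0, i.e. −α(T_deep − T_surf′) + β(S_deep − S_surf) = 0.
T_surf′ = T_deep − (β/α)·ΔS = 6.3 − (7.7 × 10⁻⁴/2.4 × 10⁻⁴)·(+1.04) = 2.963 °C.
Cooling required: 7.6 − (2.963) = 4.637 °C.

4.6 °C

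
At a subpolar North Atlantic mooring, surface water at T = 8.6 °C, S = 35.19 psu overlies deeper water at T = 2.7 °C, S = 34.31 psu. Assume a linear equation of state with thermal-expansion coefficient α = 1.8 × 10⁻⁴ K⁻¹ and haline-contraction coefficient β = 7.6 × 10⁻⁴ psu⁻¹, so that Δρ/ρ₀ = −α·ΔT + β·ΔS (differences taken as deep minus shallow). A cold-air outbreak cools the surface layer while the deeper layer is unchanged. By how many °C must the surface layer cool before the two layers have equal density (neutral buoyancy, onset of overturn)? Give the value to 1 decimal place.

Neutral buoyancy requires Δρ = 0, i.e. −α(T_deep − T_surf′) + β(S_deep − S_surf) = 0.
T_surf′ = T_deep − (β/α)·ΔS = 2.7 − (7.6 × 10⁻⁴/1.8 × 10⁻⁴)·(-0.88) = 6.416 °C.
Cooling required: 8.6 − (6.416) = 2.184 °C.

2.2 °C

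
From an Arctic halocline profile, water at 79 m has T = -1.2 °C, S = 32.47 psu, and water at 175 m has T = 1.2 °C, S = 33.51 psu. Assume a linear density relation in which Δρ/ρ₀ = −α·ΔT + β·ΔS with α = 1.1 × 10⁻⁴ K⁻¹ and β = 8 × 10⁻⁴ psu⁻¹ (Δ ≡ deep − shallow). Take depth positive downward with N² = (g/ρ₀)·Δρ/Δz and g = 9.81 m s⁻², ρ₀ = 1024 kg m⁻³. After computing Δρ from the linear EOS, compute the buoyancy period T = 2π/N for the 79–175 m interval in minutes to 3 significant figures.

13.7 min

ΔT = +2.4 K, ΔS = +1.04 psu (deep − shallow).
Δρ/ρ₀ = −αΔT + βΔS = -2.64 × 10⁻⁴ + 8.32 × 10⁻⁴ = 5.68 × 10⁻⁴, so Δρ ≈ 0.5816 kg m⁻³.
N² = (g/ρ₀)·Δρ/Δz = g·(Δρ/ρ₀)/Δz = 9.81 × 5.68 × 10⁻⁴ / 96 = 5.8043 × 10⁻⁵ s⁻².
N = √(5.8043 × 10⁻⁵) = 7.6186 × 10⁻³ rad s⁻¹ → T = 2π/N = 824.72 s = 13.745 min ≈ 13.7 min.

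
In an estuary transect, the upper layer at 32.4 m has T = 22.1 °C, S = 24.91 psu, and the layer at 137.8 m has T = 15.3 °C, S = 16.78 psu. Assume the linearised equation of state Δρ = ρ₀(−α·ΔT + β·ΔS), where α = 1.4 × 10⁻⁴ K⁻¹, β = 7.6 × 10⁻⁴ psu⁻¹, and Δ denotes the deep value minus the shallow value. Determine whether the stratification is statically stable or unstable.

unstable

ΔT = 15.3 − 22.1 = -6.8 K and ΔS = 16.78 − 24.91 = -8.13 psu (deep − shallow).
−αΔT = 9.52 × 10⁻⁴; βΔS = -6.1788 × 10⁻³; sum Δρ/ρ₀ = -5.2268 × 10⁻³.
Δρ/ρ₀ < 0, so Δρ < 0: deeper water is lighter → statically unstable; the column would overturn.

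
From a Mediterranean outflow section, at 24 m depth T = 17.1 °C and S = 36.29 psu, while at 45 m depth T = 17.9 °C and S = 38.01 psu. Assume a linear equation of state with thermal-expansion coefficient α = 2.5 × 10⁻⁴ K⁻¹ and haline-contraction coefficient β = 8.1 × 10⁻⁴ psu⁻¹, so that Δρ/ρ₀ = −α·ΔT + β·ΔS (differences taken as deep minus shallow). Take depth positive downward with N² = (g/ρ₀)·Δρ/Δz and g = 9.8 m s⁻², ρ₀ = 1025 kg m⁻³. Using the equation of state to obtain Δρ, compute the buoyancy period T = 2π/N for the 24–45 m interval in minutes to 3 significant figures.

ΔT = +0.8 K, ΔS = +1.72 psu (deep − shallow).
Δρ/ρ₀ = −αΔT + βΔS = -2.00 × 10⁻⁴ + 1.3932 × 10⁻³ = 1.1932 × 10⁻³, so Δρ ≈ 1.223 kg m⁻³.
N² = (g/ρ₀)·Δρ/Δz = g·(Δρ/ρ₀)/Δz = 9.8 × 1.1932 × 10⁻³ / 21 = 5.5683 × 10⁻⁴ s⁻².
N = √(5.5683 × 10⁻⁴) = 0.023597 rad s⁻¹ → T = 2π/N = 266.27 s = 4.4378 min ≈ 4.44 min.

4.44 min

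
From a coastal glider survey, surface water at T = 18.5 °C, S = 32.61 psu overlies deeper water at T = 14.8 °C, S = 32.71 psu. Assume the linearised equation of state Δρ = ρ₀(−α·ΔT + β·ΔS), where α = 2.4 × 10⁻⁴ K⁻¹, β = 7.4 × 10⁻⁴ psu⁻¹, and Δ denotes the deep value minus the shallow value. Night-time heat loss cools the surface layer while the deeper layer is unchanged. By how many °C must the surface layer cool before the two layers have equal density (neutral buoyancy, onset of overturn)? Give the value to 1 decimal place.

Neutral buoyancy requires Δρ = 0, i.e. −α(T_deep − T_surf′) + β(S_deep − S_surf) = 0.
T_surf′ = T_deep − (β/α)·ΔS = 14.8 − (7.4 × 10⁻⁴/2.4 × 10⁻⁴)·(+0.10) = 14.492 °C.
Cooling required: 18.5 − (14.492) = 4.008 °C.

4.0 °C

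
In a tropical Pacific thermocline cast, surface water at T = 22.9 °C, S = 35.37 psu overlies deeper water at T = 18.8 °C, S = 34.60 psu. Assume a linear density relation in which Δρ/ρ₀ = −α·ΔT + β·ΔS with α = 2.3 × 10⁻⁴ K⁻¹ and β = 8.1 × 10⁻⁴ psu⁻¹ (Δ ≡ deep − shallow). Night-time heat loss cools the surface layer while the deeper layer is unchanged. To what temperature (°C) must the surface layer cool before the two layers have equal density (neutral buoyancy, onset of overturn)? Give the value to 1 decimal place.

Neutral buoyancy requires Δρ = 0, i.e. −α(T_deep − T_surf′) + β(S_deep − S_surf) = 0.
T_surf′ = T_deep − (β/α)·ΔS = 18.8 − (8.1 × 10⁻⁴/2.3 × 10⁻⁴)·(-0.77) = 21.512 °C.
Cooling required: 22.9 − (21.512) = 1.388 °C.

21.5 °C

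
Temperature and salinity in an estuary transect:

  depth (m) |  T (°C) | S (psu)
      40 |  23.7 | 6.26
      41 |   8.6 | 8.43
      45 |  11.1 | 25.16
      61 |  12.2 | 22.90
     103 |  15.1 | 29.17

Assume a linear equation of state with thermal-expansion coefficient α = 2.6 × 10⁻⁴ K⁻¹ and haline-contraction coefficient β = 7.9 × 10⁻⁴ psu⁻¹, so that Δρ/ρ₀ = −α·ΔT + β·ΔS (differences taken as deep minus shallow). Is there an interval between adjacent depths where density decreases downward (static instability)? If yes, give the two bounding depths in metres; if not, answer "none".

Evaluate Δρ/ρ₀ = −αΔT + βΔS across each adjacent pair:
  40–41 m: −αΔT+βΔS = −(2.6 × 10⁻⁴)(-15.1)+(7.9 × 10⁻⁴)(+2.17) = 5.6 × 10⁻³ → stable
  41–45 m: −αΔT+βΔS = −(2.6 × 10⁻⁴)(+2.5)+(7.9 × 10⁻⁴)(+16.73) = 0.013 → stable
  45–61 m: −αΔT+βΔS = −(2.6 × 10⁻⁴)(+1.1)+(7.9 × 10⁻⁴)(-2.26) = -2.1 × 10⁻³ → UNSTABLE
  61–103 m: −αΔT+βΔS = −(2.6 × 10⁻⁴)(+2.9)+(7.9 × 10⁻⁴)(+6.27) = 4.2 × 10⁻³ → stable
The 45–61 m interval has Δρ < 0: lighter water underlies denser water.

45–61 m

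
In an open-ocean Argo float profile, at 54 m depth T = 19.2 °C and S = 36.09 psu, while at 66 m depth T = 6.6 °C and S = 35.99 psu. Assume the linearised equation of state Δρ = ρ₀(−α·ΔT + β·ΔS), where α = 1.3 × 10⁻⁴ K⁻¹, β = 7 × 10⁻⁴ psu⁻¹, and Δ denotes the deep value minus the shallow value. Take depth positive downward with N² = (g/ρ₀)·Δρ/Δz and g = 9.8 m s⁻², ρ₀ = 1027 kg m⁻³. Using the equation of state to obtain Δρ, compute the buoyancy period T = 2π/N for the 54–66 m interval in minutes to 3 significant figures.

2.93 min

ΔT = -12.6 K, ΔS = -0.10 psu (deep − shallow).
Δρ/ρ₀ = −αΔT + βΔS = 1.638 × 10⁻³ − 7.00 × 10⁻⁵ = 1.568 × 10⁻³, so Δρ ≈ 1.610 kg m⁻³.
N² = (g/ρ₀)·Δρ/Δz = g·(Δρ/ρ₀)/Δz = 9.8 × 1.568 × 10⁻³ / 12 = 1.2805 × 10⁻³ s⁻².
N = √(1.2805 × 10⁻³) = 0.035784 rad s⁻¹ → T = 2π/N = 175.59 s = 2.9265 min ≈ 2.93 min.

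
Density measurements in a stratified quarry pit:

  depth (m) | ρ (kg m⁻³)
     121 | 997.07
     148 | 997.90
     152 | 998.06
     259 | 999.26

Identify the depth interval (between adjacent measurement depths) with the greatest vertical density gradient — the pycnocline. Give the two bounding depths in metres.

Compute the density gradient over each adjacent pair:
  121–148 m: Δρ/Δz = 0.83/27 = 0.031 kg m⁻⁴
  148–152 m: Δρ/Δz = 0.16/4 = 0.040 kg m⁻⁴
  152–259 m: Δρ/Δz = 1.20/107 = 0.011 kg m⁻⁴
The largest gradient is in the 148–152 m interval — the pycnocline.

148–152 m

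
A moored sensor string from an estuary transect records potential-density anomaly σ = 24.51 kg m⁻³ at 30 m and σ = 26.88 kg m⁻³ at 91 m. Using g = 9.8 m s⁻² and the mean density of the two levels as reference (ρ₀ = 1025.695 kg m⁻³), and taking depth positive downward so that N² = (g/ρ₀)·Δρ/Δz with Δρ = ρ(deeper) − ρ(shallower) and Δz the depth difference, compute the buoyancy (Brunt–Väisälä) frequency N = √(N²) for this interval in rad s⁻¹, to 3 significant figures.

0.0193 rad s⁻¹

Δρ = 1026.88 − 1024.51 = 2.37 kg m⁻³ over Δz = 91 − 30 = 61 m.
N² = (9.8/1025.695) × (2.37/61) = 3.7122 × 10⁻⁴ s⁻².
N = √(3.7122 × 10⁻⁴) = 0.019267 rad s⁻¹ ≈ 0.0193 rad s⁻¹.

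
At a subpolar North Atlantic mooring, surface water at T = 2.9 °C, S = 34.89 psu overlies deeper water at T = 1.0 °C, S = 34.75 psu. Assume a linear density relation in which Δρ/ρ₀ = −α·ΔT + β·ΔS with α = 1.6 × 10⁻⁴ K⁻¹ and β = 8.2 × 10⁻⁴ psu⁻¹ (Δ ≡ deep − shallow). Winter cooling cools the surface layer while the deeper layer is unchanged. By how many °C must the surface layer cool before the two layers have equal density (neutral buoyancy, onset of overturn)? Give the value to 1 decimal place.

1.2 °C

Neutral buoyancy requires Δρ = 0, i.e. −α(T_deep − T_surf′) + β(S_deep − S_surf) = 0.
T_surf′ = T_deep − (β/α)·ΔS = 1.0 − (8.2 × 10⁻⁴/1.6 × 10⁻⁴)·(-0.14) = 1.717 °C.
Cooling required: 2.9 − (1.717) = 1.183 °C.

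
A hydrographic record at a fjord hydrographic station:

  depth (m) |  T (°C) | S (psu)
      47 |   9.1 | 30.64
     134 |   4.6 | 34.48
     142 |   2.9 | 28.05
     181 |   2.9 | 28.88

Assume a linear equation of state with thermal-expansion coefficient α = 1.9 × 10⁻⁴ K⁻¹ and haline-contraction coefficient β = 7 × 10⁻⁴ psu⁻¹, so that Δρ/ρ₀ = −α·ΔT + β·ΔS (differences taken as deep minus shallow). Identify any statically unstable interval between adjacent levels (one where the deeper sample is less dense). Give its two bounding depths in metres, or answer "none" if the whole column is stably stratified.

134–142 m

Evaluate Δρ/ρ₀ = −αΔT + βΔS across each adjacent pair:
  47–134 m: −αΔT+βΔS = −(1.9 × 10⁻⁴)(-4.5)+(7 × 10⁻⁴)(+3.84) = 3.5 × 10⁻³ → stable
  134–142 m: −αΔT+βΔS = −(1.9 × 10⁻⁴)(-1.7)+(7 × 10⁻⁴)(-6.43) = -4.2 × 10⁻³ → UNSTABLE
  142–181 m: −αΔT+βΔS = −(1.9 × 10⁻⁴)(+0.0)+(7 × 10⁻⁴)(+0.83) = 5.8 × 10⁻⁴ → stable
The 134–142 m interval has Δρ < 0: lighter water underlies denser water.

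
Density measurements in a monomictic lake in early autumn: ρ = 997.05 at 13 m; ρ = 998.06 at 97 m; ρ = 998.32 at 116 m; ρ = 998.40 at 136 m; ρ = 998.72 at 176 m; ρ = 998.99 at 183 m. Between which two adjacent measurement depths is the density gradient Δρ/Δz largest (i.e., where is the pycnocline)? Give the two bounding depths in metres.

Compute the density gradient over each adjacent pair:
  13–97 m: Δρ/Δz = 1.01/84 = 0.012 kg m⁻⁴
  97–116 m: Δρ/Δz = 0.26/19 = 0.014 kg m⁻⁴
  116–136 m: Δρ/Δz = 0.08/20 = 4.0 × 10⁻³ kg m⁻⁴
  136–176 m: Δρ/Δz = 0.32/40 = 8.0 × 10⁻³ kg m⁻⁴
  176–183 m: Δρ/Δz = 0.27/7 = 0.039 kg m⁻⁴
The largest gradient is in the 176–183 m interval — the pycnocline.

176–183 m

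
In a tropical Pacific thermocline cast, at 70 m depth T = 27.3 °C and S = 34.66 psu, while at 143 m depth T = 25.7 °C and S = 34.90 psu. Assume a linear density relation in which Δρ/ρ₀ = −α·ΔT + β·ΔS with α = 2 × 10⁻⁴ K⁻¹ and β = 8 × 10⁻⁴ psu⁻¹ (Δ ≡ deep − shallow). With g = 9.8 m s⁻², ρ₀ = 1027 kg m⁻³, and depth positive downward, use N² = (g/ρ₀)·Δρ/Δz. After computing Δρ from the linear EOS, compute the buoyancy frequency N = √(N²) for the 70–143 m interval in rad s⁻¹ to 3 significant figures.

ΔT = -1.6 K, ΔS = +0.24 psu (deep − shallow).
Δρ/ρ₀ = −αΔT + βΔS = 3.20 × 10⁻⁴ + 1.92 × 10⁻⁴ = 5.12 × 10⁻⁴, so Δρ ≈ 0.5258 kg m⁻³.
N² = (g/ρ₀)·Δρ/Δz = g·(Δρ/ρ₀)/Δz = 9.8 × 5.12 × 10⁻⁴ / 73 = 6.8734 × 10⁻⁵ s⁻².
N = √(6.8734 × 10⁻⁵) = 8.2906 × 10⁻³ rad s⁻¹ ≈ 8.29 × 10⁻³ rad s⁻¹.

8.29 × 10⁻³ rad s⁻¹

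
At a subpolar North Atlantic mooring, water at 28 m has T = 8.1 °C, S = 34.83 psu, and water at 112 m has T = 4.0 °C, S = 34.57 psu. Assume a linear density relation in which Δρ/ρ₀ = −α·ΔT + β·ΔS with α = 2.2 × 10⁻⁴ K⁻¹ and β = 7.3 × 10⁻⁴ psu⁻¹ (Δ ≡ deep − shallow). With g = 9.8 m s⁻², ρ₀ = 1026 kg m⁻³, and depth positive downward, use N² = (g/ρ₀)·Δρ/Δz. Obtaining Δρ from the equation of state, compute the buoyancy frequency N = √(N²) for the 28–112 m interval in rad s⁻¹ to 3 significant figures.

ΔT = -4.1 K, ΔS = -0.26 psu (deep − shallow).
Δρ/ρ₀ = −αΔT + βΔS = 9.02 × 10⁻⁴ − 1.898 × 10⁻⁴ = 7.122 × 10⁻⁴, so Δρ ≈ 0.7307 kg m⁻³.
N² = (g/ρ₀)·Δρ/Δz = g·(Δρ/ρ₀)/Δz = 9.8 × 7.122 × 10⁻⁴ / 84 = 8.3090 × 10⁻⁵ s⁻².
N = √(8.3090 × 10⁻⁵) = 9.1154 × 10⁻³ rad s⁻¹ ≈ 9.12 × 10⁻³ rad s⁻¹.

9.12 × 10⁻³ rad s⁻¹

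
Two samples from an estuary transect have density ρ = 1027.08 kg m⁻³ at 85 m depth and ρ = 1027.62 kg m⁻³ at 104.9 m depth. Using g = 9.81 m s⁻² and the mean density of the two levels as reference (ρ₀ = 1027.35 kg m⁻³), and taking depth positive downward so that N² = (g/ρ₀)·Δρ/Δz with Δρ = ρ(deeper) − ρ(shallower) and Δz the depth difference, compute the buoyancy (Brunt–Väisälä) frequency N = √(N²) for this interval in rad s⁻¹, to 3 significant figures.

Δρ = 1027.62 − 1027.08 = 0.54 kg m⁻³ over Δz = 104.9 − 85 = 19.9 m.
N² = (9.81/1027.35) × (0.54/19.9) = 2.5911 × 10⁻⁴ s⁻².
N = √(2.5911 × 10⁻⁴) = 0.016097 rad s⁻¹ ≈ 0.0161 rad s⁻¹.

0.0161 rad s⁻¹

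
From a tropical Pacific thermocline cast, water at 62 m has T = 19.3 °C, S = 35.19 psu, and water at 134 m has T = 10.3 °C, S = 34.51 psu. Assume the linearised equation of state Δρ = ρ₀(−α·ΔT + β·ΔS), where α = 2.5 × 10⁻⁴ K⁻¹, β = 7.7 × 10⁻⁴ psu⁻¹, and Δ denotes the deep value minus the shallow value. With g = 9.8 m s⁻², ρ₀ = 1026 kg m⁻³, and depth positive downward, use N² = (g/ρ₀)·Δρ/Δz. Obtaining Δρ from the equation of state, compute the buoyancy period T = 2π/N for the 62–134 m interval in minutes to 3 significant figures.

ΔT = -9.0 K, ΔS = -0.68 psu (deep − shallow).
Δρ/ρ₀ = −αΔT + βΔS = 2.25 × 10⁻³ − 5.236 × 10⁻⁴ = 1.7264 × 10⁻³, so Δρ ≈ 1.771 kg m⁻³.
N² = (g/ρ₀)·Δρ/Δz = g·(Δρ/ρ₀)/Δz = 9.8 × 1.7264 × 10⁻³ / 72 = 2.3498 × 10⁻⁴ s⁻².
N = √(2.3498 × 10⁻⁴) = 0.015329 rad s⁻¹ → T = 2π/N = 409.89 s = 6.8315 min ≈ 6.83 min.

6.83 min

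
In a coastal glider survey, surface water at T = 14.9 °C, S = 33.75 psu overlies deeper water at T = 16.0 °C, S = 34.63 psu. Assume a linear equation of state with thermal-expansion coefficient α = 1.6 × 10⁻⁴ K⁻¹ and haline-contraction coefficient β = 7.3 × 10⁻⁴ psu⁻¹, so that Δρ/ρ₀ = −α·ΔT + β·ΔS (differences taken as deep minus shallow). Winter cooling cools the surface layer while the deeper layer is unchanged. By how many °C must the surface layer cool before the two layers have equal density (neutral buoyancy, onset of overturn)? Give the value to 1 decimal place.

Neutral buoyancy requires Δρ = 0, i.e. −α(T_deep − T_surf′) + β(S_deep − S_surf) = 0.
T_surf′ = T_deep − (β/α)·ΔS = 16.0 − (7.3 × 10⁻⁴/1.6 × 10⁻⁴)·(+0.88) = 11.985 °C.
Cooling required: 14.9 − (11.985) = 2.915 °C.

2.9 °C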